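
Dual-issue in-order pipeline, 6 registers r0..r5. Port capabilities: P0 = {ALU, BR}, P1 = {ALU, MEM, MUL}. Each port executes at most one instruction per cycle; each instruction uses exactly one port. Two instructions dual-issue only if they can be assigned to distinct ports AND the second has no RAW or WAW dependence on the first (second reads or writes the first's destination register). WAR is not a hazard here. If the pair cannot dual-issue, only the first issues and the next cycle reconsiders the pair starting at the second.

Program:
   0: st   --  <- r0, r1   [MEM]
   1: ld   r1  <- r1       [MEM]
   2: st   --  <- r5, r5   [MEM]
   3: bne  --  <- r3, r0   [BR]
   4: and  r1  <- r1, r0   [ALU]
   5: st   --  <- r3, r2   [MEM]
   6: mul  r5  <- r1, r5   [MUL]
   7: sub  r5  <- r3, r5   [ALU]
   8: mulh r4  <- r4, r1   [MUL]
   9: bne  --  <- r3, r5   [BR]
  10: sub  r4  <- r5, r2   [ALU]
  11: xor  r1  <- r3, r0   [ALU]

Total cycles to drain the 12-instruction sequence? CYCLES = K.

CYCLES = 8

  cy0 -> i0 (st.MEM) no-port MEM/MEM
  cy1 -> i1 (ld.MEM) no-port MEM/MEM
  cy2 -> i2/i3 (st.MEM bne.BR) 2-wide
  cy3 -> i4/i5 (and.ALU st.MEM) 2-wide
  cy4 -> i6 (mul.MUL) RAW+WAW r5
  cy5 -> i7/i8 (sub.ALU mulh.MUL) 2-wide
  cy6 -> i9/i10 (bne.BR sub.ALU) 2-wide
  cy7 -> i11 (xor.ALU) tail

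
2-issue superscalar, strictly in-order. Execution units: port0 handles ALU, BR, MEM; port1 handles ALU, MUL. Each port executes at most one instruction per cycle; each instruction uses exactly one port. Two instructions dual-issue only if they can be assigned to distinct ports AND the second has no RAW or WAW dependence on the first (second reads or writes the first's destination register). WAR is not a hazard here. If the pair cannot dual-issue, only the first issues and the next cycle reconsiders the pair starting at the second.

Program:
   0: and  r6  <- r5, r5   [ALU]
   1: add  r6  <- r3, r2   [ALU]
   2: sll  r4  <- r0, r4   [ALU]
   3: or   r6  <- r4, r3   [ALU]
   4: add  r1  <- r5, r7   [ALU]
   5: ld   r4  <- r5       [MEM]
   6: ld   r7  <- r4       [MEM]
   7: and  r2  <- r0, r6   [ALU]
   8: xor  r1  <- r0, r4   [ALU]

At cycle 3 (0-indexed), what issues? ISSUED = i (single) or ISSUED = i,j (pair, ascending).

  cy0 -> i0 (and) WAW r6
  cy1 -> i1+i2 (add/sll) pair
  cy2 -> i3+i4 (or/add) pair
  cy3 -> i5 (ld) no-port MEM/MEM
  cy4 -> i6+i7 (ld/and) pair
  cy5 -> i8 (xor) tail

ISSUED = 5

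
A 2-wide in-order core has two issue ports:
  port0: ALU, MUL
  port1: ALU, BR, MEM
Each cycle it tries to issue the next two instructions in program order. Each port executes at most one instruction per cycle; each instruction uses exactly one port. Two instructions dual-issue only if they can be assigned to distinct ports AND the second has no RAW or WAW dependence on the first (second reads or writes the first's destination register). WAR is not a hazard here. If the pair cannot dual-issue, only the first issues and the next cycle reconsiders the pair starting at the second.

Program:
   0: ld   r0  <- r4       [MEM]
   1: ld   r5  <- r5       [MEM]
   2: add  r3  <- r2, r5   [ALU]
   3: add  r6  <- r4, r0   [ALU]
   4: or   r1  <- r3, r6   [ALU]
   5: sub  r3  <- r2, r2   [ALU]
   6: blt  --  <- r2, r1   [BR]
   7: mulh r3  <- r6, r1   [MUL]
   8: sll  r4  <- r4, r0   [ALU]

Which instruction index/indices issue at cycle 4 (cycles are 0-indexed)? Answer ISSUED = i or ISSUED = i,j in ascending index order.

ISSUED = 6,7

#0 head=0: ld.MEM i0 no-port MEM/MEM
#1 head=1: ld.MEM i1 RAW r5
#2 head=2: add.ALU/add.ALU i2+i3 dual
#3 head=4: or.ALU/sub.ALU i4+i5 dual
#4 head=6: blt.BR/mulh.MUL i6+i7 dual
#5 head=8: sll.ALU i8 tail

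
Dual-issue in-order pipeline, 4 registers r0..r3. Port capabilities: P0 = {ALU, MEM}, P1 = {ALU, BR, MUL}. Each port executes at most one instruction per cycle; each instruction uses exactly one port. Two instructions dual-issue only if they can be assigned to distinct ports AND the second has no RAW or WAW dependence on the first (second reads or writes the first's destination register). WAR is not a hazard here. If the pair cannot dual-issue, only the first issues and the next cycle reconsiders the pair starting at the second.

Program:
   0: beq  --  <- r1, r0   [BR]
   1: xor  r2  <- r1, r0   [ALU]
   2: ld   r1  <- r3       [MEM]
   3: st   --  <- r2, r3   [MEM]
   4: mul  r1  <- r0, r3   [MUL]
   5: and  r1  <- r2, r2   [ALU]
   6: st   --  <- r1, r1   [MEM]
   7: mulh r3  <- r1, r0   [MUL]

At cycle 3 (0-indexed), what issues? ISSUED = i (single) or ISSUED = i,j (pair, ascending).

[0] i0&i1  beq.BR+xor.ALU  -- pair
[1] i2  ld.MEM  -- no-port MEM/MEM
[2] i3&i4  st.MEM+mul.MUL  -- pair
[3] i5  and.ALU  -- RAW r1
[4] i6&i7  st.MEM+mulh.MUL  -- pair

ISSUED = 5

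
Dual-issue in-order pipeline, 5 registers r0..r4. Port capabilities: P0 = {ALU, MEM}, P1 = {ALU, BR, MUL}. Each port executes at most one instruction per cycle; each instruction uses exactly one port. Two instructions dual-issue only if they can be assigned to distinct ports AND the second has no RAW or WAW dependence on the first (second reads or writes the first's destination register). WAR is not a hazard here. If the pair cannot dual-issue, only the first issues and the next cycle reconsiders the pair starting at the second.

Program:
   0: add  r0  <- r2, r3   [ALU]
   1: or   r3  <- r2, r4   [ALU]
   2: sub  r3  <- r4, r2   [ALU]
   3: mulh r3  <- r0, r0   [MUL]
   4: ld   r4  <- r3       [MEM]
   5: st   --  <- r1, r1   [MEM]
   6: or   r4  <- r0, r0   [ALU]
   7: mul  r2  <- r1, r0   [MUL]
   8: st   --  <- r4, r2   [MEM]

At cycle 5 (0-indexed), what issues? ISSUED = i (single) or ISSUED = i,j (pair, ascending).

ISSUED = 7

  cy0 -> i0&i1 (add;or) dual
  cy1 -> i2 (sub) WAW r3
  cy2 -> i3 (mulh) RAW r3
  cy3 -> i4 (ld) no-port MEM/MEM
  cy4 -> i5&i6 (st;or) dual
  cy5 -> i7 (mul) RAW r2
  cy6 -> i8 (st) tail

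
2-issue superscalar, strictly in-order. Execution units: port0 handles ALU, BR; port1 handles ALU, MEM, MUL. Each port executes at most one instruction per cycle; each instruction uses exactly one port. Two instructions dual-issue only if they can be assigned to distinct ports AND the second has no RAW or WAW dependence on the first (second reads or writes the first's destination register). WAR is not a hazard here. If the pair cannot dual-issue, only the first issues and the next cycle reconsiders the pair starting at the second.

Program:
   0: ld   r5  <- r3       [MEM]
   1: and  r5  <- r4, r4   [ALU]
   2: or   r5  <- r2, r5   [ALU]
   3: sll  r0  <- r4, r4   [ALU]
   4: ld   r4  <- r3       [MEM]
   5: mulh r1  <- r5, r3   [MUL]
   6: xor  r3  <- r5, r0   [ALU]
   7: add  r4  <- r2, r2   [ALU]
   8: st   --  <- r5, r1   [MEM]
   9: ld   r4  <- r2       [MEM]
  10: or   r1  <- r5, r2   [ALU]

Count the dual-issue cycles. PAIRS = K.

t=0 i0:ld.MEM ; WAW r5
t=1 i1:and.ALU ; RAW+WAW r5
t=2 i2/i3:or.ALU+sll.ALU ; pair
t=3 i4:ld.MEM ; no-port MEM/MUL
t=4 i5/i6:mulh.MUL+xor.ALU ; pair
t=5 i7/i8:add.ALU+st.MEM ; pair
t=6 i9/i10:ld.MEM+or.ALU ; pair

PAIRS = 4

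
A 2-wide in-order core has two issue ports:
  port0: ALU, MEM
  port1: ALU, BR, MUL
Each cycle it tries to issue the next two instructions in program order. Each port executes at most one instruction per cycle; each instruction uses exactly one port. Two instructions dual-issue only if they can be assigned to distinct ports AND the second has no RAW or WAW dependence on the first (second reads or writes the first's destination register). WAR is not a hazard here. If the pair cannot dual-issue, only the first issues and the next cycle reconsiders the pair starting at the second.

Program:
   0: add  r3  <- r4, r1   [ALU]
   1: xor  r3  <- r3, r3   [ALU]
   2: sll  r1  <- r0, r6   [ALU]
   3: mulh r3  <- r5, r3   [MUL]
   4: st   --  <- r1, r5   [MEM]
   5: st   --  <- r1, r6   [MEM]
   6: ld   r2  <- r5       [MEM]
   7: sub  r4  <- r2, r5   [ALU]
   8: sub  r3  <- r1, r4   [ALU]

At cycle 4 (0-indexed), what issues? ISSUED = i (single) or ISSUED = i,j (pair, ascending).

ISSUED = 6

t=0 i0:add ; RAW+WAW r3
t=1 i1+i2:xor+sll ; 2-wide
t=2 i3+i4:mulh+st ; 2-wide
t=3 i5:st ; no-port MEM/MEM
t=4 i6:ld ; RAW r2
t=5 i7:sub ; RAW r4
t=6 i8:sub ; tail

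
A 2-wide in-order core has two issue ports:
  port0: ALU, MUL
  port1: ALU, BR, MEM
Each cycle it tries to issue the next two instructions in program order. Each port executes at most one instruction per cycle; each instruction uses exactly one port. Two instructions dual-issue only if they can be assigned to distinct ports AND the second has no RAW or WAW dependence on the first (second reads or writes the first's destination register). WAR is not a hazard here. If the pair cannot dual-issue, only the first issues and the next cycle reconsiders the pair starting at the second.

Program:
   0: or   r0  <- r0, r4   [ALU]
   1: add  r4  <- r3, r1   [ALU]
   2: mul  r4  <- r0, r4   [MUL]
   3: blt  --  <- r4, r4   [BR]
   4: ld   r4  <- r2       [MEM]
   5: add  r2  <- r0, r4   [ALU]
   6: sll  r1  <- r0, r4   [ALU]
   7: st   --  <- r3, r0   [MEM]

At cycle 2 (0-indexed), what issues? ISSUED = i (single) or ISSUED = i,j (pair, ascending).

0. or.ALU+add.ALU @i0&i1  | dual
1. mul.MUL @i2  | RAW r4
2. blt.BR @i3  | no-port BR/MEM
3. ld.MEM @i4  | RAW r4
4. add.ALU+sll.ALU @i5&i6  | dual
5. st.MEM @i7  | tail

ISSUED = 3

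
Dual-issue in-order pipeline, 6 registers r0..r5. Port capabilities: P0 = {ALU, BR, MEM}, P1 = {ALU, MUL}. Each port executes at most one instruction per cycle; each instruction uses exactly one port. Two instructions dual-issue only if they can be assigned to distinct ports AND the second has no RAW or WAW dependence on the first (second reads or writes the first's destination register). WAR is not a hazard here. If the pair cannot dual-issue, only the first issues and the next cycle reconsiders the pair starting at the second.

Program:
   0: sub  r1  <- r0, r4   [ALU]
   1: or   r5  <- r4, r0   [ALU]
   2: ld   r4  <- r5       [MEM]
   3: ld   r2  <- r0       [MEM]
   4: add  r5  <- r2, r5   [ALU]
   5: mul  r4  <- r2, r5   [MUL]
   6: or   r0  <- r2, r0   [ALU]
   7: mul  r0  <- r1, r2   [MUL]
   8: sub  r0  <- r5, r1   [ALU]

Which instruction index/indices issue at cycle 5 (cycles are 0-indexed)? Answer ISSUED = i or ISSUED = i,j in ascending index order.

[0] i0+i1  sub or  -- dual
[1] i2  ld  -- no-port MEM/MEM
[2] i3  ld  -- RAW r2
[3] i4  add  -- RAW r5
[4] i5+i6  mul or  -- dual
[5] i7  mul  -- WAW r0
[6] i8  sub  -- tail

ISSUED = 7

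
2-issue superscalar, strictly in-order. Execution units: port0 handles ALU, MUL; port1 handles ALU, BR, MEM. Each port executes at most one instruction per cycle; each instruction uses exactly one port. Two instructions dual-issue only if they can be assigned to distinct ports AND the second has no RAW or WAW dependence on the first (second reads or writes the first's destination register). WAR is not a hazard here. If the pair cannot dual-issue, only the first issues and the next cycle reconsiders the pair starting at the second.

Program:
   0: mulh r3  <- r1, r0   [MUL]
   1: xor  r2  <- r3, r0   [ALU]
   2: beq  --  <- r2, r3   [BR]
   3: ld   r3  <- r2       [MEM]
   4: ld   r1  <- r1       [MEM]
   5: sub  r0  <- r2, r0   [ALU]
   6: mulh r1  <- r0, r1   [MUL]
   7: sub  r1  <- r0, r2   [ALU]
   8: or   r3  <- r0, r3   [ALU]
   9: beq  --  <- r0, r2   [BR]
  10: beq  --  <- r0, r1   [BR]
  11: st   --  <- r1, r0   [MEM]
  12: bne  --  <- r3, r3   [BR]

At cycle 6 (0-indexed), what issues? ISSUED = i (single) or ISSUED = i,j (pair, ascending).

ISSUED = 7,8

0. mulh @i0  | RAW r3
1. xor @i1  | RAW r2
2. beq @i2  | no-port BR/MEM
3. ld @i3  | no-port MEM/MEM
4. ld+sub @i4,i5  | dual
5. mulh @i6  | WAW r1
6. sub+or @i7,i8  | dual
7. beq @i9  | no-port BR/BR
8. beq @i10  | no-port BR/MEM
9. st @i11  | no-port MEM/BR
10. bne @i12  | tail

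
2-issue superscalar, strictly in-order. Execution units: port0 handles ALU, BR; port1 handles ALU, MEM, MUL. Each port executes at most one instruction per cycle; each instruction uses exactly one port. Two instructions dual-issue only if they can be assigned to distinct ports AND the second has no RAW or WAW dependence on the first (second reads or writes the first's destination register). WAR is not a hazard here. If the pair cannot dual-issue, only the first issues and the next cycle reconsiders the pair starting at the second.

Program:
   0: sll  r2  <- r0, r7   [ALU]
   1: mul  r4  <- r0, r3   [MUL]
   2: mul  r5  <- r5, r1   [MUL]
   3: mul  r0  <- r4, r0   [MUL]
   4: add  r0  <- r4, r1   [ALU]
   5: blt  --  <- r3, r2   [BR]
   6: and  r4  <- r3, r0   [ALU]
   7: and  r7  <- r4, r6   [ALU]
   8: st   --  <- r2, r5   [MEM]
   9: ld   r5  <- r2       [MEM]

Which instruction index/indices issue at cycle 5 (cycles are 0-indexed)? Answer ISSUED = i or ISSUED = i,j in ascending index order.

#0 head=0: sll+mul i0+i1 pair
#1 head=2: mul i2 no-port MUL/MUL
#2 head=3: mul i3 WAW r0
#3 head=4: add+blt i4+i5 pair
#4 head=6: and i6 RAW r4
#5 head=7: and+st i7+i8 pair
#6 head=9: ld i9 tail

ISSUED = 7,8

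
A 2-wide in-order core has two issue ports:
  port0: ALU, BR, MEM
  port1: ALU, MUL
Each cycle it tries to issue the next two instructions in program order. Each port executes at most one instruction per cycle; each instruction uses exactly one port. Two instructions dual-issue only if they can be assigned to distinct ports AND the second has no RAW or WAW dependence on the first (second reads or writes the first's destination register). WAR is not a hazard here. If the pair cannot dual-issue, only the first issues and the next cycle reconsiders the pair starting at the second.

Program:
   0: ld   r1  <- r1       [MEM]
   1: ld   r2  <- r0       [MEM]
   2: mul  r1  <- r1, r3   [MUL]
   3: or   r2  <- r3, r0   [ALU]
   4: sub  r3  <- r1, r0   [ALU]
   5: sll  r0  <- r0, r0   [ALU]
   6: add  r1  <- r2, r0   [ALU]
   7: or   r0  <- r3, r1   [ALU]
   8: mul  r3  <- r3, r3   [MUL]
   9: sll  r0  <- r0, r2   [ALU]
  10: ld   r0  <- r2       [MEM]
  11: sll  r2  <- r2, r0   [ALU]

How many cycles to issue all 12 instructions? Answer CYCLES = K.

  cy0 -> i0 (ld) no-port MEM/MEM
  cy1 -> i1,i2 (ld+mul) dual
  cy2 -> i3,i4 (or+sub) dual
  cy3 -> i5 (sll) RAW r0
  cy4 -> i6 (add) RAW r1
  cy5 -> i7,i8 (or+mul) dual
  cy6 -> i9 (sll) WAW r0
  cy7 -> i10 (ld) RAW r0
  cy8 -> i11 (sll) tail

CYCLES = 9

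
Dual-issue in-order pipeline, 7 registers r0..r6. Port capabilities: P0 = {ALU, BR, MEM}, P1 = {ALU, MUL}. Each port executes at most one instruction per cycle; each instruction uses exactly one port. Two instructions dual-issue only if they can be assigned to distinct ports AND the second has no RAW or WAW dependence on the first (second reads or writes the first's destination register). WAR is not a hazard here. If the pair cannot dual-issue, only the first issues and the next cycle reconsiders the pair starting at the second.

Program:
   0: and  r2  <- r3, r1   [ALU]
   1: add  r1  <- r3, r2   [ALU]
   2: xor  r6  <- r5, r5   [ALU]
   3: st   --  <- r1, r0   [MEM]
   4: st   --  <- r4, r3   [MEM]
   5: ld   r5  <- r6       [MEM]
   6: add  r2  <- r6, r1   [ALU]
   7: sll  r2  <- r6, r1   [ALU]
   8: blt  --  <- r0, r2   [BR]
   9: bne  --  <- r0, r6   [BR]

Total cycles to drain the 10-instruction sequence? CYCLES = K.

CYCLES = 8

c0: i0 and  RAW r2
c1: i1+i2 add+xor  2-wide
c2: i3 st  no-port MEM/MEM
c3: i4 st  no-port MEM/MEM
c4: i5+i6 ld+add  2-wide
c5: i7 sll  RAW r2
c6: i8 blt  no-port BR/BR
c7: i9 bne  tail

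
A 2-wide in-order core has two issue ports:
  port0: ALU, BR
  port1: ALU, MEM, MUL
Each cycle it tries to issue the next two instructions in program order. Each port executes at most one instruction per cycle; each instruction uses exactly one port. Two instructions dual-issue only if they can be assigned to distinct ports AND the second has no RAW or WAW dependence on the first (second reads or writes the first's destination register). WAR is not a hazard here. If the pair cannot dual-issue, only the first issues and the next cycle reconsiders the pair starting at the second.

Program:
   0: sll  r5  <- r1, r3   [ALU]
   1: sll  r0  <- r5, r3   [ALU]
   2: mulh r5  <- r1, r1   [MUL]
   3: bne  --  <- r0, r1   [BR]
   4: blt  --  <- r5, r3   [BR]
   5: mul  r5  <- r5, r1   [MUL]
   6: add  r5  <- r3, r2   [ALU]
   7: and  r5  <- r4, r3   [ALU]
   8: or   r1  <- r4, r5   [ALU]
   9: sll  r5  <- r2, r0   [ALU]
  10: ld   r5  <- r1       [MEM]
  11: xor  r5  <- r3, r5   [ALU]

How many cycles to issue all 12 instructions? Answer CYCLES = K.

CYCLES = 9

#0 head=0: sll.ALU i0 RAW r5
#1 head=1: sll.ALU mulh.MUL i1/i2 2-wide
#2 head=3: bne.BR i3 no-port BR/BR
#3 head=4: blt.BR mul.MUL i4/i5 2-wide
#4 head=6: add.ALU i6 WAW r5
#5 head=7: and.ALU i7 RAW r5
#6 head=8: or.ALU sll.ALU i8/i9 2-wide
#7 head=10: ld.MEM i10 RAW+WAW r5
#8 head=11: xor.ALU i11 tail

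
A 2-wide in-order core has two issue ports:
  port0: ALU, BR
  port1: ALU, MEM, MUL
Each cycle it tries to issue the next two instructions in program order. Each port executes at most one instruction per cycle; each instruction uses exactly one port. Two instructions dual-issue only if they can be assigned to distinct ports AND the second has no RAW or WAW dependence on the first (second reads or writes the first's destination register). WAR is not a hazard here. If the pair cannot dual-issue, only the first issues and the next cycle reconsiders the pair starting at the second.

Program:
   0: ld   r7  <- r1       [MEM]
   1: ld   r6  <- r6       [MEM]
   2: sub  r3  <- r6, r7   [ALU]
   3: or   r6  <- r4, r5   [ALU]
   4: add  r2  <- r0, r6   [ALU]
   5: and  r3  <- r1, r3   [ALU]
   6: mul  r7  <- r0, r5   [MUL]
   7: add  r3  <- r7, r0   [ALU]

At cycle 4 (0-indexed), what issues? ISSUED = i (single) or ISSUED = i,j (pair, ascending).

ISSUED = 6

0. ld.MEM @i0  | no-port MEM/MEM
1. ld.MEM @i1  | RAW r6
2. sub.ALU/or.ALU @i2&i3  | dual
3. add.ALU/and.ALU @i4&i5  | dual
4. mul.MUL @i6  | RAW r7
5. add.ALU @i7  | tail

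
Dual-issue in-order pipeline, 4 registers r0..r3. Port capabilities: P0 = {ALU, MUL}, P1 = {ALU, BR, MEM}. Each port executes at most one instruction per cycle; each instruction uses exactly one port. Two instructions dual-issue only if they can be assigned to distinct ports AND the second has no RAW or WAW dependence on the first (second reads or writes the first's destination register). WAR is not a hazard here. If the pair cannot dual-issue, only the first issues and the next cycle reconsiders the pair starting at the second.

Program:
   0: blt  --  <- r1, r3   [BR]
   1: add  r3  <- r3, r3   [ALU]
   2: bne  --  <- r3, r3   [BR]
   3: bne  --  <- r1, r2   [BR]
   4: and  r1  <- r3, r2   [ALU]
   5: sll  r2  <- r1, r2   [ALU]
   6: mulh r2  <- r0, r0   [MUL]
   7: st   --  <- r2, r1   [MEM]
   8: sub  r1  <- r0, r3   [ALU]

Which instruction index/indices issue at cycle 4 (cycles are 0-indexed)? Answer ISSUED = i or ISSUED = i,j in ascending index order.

c0: i0+i1 blt/add  pair
c1: i2 bne  no-port BR/BR
c2: i3+i4 bne/and  pair
c3: i5 sll  WAW r2
c4: i6 mulh  RAW r2
c5: i7+i8 st/sub  pair

ISSUED = 6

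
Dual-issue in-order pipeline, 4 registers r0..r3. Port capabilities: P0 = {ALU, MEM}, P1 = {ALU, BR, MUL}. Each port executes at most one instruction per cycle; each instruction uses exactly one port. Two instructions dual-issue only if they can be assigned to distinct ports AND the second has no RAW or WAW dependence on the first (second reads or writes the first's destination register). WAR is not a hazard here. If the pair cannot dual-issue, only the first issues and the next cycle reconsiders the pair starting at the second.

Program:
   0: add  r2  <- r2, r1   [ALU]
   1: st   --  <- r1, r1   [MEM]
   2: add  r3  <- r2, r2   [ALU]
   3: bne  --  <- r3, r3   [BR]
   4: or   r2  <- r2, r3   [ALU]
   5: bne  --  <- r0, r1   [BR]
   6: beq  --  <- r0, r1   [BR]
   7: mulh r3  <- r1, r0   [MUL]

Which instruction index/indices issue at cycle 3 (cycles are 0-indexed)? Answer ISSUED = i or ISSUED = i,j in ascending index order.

[0] i0&i1  add.ALU+st.MEM  -- 2-wide
[1] i2  add.ALU  -- RAW r3
[2] i3&i4  bne.BR+or.ALU  -- 2-wide
[3] i5  bne.BR  -- no-port BR/BR
[4] i6  beq.BR  -- no-port BR/MUL
[5] i7  mulh.MUL  -- tail

ISSUED = 5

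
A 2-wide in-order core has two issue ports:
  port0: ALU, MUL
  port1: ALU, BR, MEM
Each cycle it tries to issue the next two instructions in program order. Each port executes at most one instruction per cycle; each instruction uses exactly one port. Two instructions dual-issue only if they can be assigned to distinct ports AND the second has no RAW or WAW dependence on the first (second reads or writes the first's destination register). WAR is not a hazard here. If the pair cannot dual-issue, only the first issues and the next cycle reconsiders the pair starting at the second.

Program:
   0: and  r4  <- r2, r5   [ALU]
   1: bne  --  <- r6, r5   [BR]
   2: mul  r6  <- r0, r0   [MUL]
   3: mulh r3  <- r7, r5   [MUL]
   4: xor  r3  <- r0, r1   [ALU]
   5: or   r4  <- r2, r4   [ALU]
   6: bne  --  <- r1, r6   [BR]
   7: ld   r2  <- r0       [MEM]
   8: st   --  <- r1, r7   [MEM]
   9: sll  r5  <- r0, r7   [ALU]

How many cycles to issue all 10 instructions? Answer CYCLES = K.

CYCLES = 7

[0] i0/i1  and.ALU+bne.BR  -- 2-wide
[1] i2  mul.MUL  -- no-port MUL/MUL
[2] i3  mulh.MUL  -- WAW r3
[3] i4/i5  xor.ALU+or.ALU  -- 2-wide
[4] i6  bne.BR  -- no-port BR/MEM
[5] i7  ld.MEM  -- no-port MEM/MEM
[6] i8/i9  st.MEM+sll.ALU  -- 2-wide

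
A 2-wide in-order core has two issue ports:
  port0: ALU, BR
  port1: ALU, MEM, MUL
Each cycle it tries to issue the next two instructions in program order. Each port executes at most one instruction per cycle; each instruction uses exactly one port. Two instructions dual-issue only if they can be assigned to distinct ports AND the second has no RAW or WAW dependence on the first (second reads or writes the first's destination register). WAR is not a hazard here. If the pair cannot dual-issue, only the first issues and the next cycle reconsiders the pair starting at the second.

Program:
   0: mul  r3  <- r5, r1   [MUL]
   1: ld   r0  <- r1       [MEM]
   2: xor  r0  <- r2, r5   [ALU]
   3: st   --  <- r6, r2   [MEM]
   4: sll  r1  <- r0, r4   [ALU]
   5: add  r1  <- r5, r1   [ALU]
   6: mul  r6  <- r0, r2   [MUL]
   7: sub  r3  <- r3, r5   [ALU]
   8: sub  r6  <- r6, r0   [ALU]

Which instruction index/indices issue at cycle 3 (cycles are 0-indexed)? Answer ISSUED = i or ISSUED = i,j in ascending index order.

ISSUED = 4

[0] i0  mul.MUL  -- no-port MUL/MEM
[1] i1  ld.MEM  -- WAW r0
[2] i2,i3  xor.ALU+st.MEM  -- dual
[3] i4  sll.ALU  -- RAW+WAW r1
[4] i5,i6  add.ALU+mul.MUL  -- dual
[5] i7,i8  sub.ALU+sub.ALU  -- dual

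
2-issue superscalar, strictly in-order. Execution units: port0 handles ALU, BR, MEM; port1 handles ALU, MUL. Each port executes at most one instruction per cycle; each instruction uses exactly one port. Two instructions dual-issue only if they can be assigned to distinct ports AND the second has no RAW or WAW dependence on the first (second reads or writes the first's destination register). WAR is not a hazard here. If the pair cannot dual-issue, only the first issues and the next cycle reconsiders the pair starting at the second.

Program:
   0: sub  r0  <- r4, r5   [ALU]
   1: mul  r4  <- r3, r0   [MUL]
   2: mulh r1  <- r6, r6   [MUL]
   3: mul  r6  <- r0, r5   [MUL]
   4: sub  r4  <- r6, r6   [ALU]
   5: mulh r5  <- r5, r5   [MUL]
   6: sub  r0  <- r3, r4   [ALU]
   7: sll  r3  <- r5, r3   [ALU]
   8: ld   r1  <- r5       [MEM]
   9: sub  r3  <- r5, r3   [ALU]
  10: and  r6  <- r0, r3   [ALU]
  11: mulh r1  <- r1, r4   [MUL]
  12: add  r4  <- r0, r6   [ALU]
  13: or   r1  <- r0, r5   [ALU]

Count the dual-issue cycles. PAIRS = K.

t=0 i0:sub ; RAW r0
t=1 i1:mul ; no-port MUL/MUL
t=2 i2:mulh ; no-port MUL/MUL
t=3 i3:mul ; RAW r6
t=4 i4&i5:sub/mulh ; dual
t=5 i6&i7:sub/sll ; dual
t=6 i8&i9:ld/sub ; dual
t=7 i10&i11:and/mulh ; dual
t=8 i12&i13:add/or ; dual

PAIRS = 5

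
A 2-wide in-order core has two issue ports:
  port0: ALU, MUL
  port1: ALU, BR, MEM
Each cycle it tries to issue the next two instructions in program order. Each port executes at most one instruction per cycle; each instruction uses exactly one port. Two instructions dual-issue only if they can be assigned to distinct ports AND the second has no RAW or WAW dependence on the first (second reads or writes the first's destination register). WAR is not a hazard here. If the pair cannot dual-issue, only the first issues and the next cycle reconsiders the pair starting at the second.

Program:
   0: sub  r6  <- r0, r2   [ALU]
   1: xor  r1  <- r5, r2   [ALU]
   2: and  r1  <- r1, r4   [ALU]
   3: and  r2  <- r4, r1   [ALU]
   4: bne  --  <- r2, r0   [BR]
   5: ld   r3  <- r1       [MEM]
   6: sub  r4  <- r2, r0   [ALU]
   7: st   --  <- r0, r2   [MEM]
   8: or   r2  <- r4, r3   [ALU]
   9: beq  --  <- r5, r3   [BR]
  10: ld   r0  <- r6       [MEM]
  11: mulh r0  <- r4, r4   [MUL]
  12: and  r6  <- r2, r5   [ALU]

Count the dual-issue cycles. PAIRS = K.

c0: i0+i1 sub xor  2-wide
c1: i2 and  RAW r1
c2: i3 and  RAW r2
c3: i4 bne  no-port BR/MEM
c4: i5+i6 ld sub  2-wide
c5: i7+i8 st or  2-wide
c6: i9 beq  no-port BR/MEM
c7: i10 ld  WAW r0
c8: i11+i12 mulh and  2-wide

PAIRS = 4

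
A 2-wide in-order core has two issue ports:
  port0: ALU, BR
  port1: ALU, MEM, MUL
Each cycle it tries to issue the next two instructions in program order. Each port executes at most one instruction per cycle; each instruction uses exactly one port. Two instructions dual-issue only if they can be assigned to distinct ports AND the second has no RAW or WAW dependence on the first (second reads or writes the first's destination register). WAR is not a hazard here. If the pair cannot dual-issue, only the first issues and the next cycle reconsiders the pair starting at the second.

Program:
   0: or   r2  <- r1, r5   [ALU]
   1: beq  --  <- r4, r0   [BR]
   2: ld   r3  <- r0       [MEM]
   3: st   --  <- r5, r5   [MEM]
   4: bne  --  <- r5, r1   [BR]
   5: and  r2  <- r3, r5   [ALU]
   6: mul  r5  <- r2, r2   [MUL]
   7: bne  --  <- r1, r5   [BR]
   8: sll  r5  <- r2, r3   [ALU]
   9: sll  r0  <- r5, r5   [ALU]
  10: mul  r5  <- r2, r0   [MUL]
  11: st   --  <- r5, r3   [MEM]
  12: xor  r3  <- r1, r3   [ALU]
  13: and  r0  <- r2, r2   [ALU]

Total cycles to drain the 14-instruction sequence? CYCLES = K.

CYCLES = 10

c0: i0/i1 or;beq  2-wide
c1: i2 ld  no-port MEM/MEM
c2: i3/i4 st;bne  2-wide
c3: i5 and  RAW r2
c4: i6 mul  RAW r5
c5: i7/i8 bne;sll  2-wide
c6: i9 sll  RAW r0
c7: i10 mul  no-port MUL/MEM
c8: i11/i12 st;xor  2-wide
c9: i13 and  tail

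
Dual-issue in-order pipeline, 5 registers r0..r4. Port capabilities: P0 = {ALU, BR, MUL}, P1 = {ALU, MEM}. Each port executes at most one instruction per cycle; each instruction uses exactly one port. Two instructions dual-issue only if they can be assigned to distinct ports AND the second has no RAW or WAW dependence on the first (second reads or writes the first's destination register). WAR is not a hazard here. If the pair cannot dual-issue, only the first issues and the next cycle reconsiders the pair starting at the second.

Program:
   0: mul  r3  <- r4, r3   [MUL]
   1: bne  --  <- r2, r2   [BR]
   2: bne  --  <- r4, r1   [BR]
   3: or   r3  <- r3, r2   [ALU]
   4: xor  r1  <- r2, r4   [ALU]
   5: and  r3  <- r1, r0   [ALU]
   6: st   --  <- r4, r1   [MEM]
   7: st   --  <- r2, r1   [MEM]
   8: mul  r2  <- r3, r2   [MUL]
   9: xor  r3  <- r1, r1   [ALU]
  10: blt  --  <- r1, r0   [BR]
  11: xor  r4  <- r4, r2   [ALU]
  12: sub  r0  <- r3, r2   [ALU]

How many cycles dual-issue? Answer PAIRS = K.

PAIRS = 5

t=0 i0:mul.MUL ; no-port MUL/BR
t=1 i1:bne.BR ; no-port BR/BR
t=2 i2/i3:bne.BR/or.ALU ; pair
t=3 i4:xor.ALU ; RAW r1
t=4 i5/i6:and.ALU/st.MEM ; pair
t=5 i7/i8:st.MEM/mul.MUL ; pair
t=6 i9/i10:xor.ALU/blt.BR ; pair
t=7 i11/i12:xor.ALU/sub.ALU ; pair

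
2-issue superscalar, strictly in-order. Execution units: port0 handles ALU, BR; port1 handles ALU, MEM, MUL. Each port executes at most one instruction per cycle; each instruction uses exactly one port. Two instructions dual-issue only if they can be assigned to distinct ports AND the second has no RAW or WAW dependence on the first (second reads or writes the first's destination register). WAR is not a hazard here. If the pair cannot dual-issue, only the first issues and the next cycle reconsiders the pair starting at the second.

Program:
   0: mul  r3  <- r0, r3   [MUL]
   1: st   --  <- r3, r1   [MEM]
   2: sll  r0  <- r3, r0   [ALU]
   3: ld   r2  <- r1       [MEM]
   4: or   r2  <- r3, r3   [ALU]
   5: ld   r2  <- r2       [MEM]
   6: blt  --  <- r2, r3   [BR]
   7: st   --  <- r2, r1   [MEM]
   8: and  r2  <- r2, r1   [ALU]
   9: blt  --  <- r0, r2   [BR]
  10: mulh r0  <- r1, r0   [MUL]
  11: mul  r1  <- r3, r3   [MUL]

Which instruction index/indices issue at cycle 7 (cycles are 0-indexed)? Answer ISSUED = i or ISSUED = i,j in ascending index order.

[0] i0  mul  -- no-port MUL/MEM
[1] i1&i2  st+sll  -- dual
[2] i3  ld  -- WAW r2
[3] i4  or  -- RAW+WAW r2
[4] i5  ld  -- RAW r2
[5] i6&i7  blt+st  -- dual
[6] i8  and  -- RAW r2
[7] i9&i10  blt+mulh  -- dual
[8] i11  mul  -- tail

ISSUED = 9,10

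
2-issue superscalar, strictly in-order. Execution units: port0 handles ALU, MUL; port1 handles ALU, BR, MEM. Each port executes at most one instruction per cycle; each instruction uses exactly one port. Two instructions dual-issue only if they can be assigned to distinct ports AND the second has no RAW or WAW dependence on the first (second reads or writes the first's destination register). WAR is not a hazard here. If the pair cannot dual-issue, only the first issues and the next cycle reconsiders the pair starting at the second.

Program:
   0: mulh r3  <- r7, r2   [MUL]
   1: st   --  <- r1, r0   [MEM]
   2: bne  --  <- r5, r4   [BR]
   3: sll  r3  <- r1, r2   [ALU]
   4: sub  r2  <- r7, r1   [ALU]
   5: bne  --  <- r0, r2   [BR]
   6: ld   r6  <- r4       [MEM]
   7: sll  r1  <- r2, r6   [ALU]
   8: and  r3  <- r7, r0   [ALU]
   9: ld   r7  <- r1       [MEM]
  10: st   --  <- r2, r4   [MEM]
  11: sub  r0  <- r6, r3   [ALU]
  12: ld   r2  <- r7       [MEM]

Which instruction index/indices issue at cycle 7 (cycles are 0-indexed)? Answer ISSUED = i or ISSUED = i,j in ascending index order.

ISSUED = 10,11

  cy0 -> i0&i1 (mulh.MUL+st.MEM) 2-wide
  cy1 -> i2&i3 (bne.BR+sll.ALU) 2-wide
  cy2 -> i4 (sub.ALU) RAW r2
  cy3 -> i5 (bne.BR) no-port BR/MEM
  cy4 -> i6 (ld.MEM) RAW r6
  cy5 -> i7&i8 (sll.ALU+and.ALU) 2-wide
  cy6 -> i9 (ld.MEM) no-port MEM/MEM
  cy7 -> i10&i11 (st.MEM+sub.ALU) 2-wide
  cy8 -> i12 (ld.MEM) tail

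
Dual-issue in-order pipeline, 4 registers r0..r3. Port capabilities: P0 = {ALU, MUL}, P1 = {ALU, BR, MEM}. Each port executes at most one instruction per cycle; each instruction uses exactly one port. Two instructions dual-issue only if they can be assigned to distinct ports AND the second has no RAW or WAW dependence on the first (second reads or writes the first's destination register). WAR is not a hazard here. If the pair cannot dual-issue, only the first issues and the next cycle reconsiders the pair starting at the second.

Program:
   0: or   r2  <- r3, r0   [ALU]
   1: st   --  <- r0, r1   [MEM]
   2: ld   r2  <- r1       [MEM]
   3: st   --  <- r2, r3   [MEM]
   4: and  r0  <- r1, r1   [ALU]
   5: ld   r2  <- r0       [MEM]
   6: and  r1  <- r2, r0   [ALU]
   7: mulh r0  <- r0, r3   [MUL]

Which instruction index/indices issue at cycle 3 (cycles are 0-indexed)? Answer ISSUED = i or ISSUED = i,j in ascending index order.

  cy0 -> i0&i1 (or.ALU/st.MEM) pair
  cy1 -> i2 (ld.MEM) no-port MEM/MEM
  cy2 -> i3&i4 (st.MEM/and.ALU) pair
  cy3 -> i5 (ld.MEM) RAW r2
  cy4 -> i6&i7 (and.ALU/mulh.MUL) pair

ISSUED = 5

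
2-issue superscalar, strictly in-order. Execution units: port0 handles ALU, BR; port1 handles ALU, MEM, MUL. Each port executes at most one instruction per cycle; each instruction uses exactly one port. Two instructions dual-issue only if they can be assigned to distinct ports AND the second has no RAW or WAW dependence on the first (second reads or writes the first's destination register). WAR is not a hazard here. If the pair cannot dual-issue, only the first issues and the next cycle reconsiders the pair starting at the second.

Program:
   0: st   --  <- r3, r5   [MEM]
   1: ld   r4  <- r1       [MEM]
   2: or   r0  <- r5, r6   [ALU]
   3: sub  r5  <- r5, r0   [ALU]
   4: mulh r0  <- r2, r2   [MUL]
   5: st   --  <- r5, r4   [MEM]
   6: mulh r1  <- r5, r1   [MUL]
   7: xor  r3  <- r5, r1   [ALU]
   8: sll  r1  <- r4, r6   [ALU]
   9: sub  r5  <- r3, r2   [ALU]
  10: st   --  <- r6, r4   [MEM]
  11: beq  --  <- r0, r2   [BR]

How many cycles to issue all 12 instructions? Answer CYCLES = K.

t=0 i0:st.MEM ; no-port MEM/MEM
t=1 i1&i2:ld.MEM;or.ALU ; pair
t=2 i3&i4:sub.ALU;mulh.MUL ; pair
t=3 i5:st.MEM ; no-port MEM/MUL
t=4 i6:mulh.MUL ; RAW r1
t=5 i7&i8:xor.ALU;sll.ALU ; pair
t=6 i9&i10:sub.ALU;st.MEM ; pair
t=7 i11:beq.BR ; tail

CYCLES = 8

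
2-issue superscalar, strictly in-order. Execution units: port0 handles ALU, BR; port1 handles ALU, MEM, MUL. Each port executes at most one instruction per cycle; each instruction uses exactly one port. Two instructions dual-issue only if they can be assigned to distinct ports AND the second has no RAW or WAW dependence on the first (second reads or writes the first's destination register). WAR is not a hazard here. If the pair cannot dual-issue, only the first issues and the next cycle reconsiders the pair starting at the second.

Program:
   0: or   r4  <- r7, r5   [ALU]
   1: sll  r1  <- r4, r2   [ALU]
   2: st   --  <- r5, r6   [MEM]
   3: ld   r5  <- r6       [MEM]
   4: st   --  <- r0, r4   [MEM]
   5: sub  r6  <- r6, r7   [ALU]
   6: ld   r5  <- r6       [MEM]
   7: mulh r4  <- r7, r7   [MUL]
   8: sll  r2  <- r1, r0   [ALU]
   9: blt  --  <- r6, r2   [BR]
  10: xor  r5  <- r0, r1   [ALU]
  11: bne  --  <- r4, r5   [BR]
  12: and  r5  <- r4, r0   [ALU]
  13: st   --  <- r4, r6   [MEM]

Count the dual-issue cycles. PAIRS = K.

PAIRS = 5

c0: i0 or  RAW r4
c1: i1+i2 sll;st  dual
c2: i3 ld  no-port MEM/MEM
c3: i4+i5 st;sub  dual
c4: i6 ld  no-port MEM/MUL
c5: i7+i8 mulh;sll  dual
c6: i9+i10 blt;xor  dual
c7: i11+i12 bne;and  dual
c8: i13 st  tail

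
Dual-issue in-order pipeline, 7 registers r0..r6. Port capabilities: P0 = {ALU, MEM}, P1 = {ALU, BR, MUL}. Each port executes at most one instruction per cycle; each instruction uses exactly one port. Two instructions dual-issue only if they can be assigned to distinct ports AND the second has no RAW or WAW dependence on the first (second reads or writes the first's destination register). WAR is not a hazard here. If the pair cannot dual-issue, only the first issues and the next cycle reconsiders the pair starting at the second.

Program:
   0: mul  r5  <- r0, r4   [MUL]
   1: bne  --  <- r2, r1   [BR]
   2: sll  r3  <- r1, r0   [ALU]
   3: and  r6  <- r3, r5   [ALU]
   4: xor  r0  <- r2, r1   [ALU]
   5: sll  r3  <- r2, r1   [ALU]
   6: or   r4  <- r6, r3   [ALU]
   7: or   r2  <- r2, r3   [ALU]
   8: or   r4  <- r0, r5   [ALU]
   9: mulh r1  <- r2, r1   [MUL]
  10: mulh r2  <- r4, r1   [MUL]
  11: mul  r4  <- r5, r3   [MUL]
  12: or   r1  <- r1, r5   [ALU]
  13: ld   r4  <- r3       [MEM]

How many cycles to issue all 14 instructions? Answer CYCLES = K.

c0: i0 mul.MUL  no-port MUL/BR
c1: i1,i2 bne.BR/sll.ALU  dual
c2: i3,i4 and.ALU/xor.ALU  dual
c3: i5 sll.ALU  RAW r3
c4: i6,i7 or.ALU/or.ALU  dual
c5: i8,i9 or.ALU/mulh.MUL  dual
c6: i10 mulh.MUL  no-port MUL/MUL
c7: i11,i12 mul.MUL/or.ALU  dual
c8: i13 ld.MEM  tail

CYCLES = 9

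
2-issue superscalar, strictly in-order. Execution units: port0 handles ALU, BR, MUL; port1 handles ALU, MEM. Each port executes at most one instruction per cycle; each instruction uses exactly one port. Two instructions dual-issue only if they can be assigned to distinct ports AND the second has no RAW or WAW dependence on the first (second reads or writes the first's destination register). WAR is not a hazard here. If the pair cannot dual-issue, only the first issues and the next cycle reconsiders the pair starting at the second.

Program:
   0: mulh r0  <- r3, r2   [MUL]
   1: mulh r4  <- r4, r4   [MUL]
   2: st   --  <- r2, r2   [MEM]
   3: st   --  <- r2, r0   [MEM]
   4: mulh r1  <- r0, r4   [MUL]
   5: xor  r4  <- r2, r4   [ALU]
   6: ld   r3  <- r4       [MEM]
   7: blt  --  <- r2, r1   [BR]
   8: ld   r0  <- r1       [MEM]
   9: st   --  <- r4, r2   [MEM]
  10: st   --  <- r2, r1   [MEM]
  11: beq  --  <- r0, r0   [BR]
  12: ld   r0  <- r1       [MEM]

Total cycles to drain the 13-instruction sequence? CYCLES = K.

[0] i0  mulh  -- no-port MUL/MUL
[1] i1,i2  mulh st  -- pair
[2] i3,i4  st mulh  -- pair
[3] i5  xor  -- RAW r4
[4] i6,i7  ld blt  -- pair
[5] i8  ld  -- no-port MEM/MEM
[6] i9  st  -- no-port MEM/MEM
[7] i10,i11  st beq  -- pair
[8] i12  ld  -- tail

CYCLES = 9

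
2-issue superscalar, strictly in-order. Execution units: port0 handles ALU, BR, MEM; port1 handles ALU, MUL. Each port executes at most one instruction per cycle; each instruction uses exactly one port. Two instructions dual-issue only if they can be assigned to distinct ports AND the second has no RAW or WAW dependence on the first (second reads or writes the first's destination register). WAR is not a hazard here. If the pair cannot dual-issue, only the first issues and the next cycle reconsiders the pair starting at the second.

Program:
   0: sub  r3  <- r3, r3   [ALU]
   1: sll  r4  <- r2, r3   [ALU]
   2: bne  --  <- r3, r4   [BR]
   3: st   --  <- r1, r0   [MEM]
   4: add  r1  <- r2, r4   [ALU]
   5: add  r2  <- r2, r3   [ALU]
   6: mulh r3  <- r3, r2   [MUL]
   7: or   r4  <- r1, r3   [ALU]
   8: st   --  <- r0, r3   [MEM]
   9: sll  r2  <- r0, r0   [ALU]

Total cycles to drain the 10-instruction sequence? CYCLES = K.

CYCLES = 8

  cy0 -> i0 (sub.ALU) RAW r3
  cy1 -> i1 (sll.ALU) RAW r4
  cy2 -> i2 (bne.BR) no-port BR/MEM
  cy3 -> i3+i4 (st.MEM/add.ALU) pair
  cy4 -> i5 (add.ALU) RAW r2
  cy5 -> i6 (mulh.MUL) RAW r3
  cy6 -> i7+i8 (or.ALU/st.MEM) pair
  cy7 -> i9 (sll.ALU) tail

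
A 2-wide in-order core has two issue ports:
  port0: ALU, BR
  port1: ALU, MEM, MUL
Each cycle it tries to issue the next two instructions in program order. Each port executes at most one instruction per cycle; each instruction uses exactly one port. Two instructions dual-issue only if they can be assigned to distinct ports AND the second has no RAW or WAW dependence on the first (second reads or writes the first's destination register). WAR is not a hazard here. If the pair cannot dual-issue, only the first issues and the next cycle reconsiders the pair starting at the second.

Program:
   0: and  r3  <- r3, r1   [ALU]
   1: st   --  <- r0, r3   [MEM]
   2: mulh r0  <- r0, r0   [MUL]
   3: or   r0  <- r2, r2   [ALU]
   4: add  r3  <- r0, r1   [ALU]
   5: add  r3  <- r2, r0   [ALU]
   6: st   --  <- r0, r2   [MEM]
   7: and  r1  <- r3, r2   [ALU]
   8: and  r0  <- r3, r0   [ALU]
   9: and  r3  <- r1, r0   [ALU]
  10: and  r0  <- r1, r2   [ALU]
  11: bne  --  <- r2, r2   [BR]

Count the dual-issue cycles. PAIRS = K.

PAIRS = 3

  cy0 -> i0 (and.ALU) RAW r3
  cy1 -> i1 (st.MEM) no-port MEM/MUL
  cy2 -> i2 (mulh.MUL) WAW r0
  cy3 -> i3 (or.ALU) RAW r0
  cy4 -> i4 (add.ALU) WAW r3
  cy5 -> i5/i6 (add.ALU/st.MEM) dual
  cy6 -> i7/i8 (and.ALU/and.ALU) dual
  cy7 -> i9/i10 (and.ALU/and.ALU) dual
  cy8 -> i11 (bne.BR) tail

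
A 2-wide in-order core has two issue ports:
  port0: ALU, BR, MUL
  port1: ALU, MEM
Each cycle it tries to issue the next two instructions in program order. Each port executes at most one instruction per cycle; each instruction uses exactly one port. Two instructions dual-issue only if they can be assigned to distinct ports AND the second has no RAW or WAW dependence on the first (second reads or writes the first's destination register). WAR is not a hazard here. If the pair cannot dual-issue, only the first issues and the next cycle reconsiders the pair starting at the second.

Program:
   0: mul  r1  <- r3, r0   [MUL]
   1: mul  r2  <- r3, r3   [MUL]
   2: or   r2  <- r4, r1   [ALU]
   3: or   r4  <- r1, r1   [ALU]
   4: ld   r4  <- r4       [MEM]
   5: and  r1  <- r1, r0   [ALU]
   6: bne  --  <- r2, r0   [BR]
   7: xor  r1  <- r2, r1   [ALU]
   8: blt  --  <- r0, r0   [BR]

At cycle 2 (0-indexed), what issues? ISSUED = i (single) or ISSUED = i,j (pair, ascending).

c0: i0 mul.MUL  no-port MUL/MUL
c1: i1 mul.MUL  WAW r2
c2: i2&i3 or.ALU or.ALU  2-wide
c3: i4&i5 ld.MEM and.ALU  2-wide
c4: i6&i7 bne.BR xor.ALU  2-wide
c5: i8 blt.BR  tail

ISSUED = 2,3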